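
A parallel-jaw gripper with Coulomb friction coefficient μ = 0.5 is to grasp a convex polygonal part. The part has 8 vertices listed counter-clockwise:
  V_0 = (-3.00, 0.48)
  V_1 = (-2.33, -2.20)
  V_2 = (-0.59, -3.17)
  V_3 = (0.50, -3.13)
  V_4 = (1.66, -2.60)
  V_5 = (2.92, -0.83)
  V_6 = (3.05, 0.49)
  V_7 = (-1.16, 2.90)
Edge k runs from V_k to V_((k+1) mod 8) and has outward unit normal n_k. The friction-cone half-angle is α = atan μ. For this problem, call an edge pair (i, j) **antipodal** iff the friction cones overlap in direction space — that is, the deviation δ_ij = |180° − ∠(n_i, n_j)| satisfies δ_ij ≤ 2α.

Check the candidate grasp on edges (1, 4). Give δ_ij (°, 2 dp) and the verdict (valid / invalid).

α = atan 0.5 = 26.57°;  2α = 53.13°
edge 1: e_1 = (+1.74, -0.97);  n_1 = (-0.4869, -0.8734)
edge 4: e_4 = (+1.26, +1.77);  n_4 = (+0.8147, -0.5799)
∠(n_1, n_4) = 83.69°
δ = |180° − 83.69°| = 96.31°
96.31° > 2α = 53.13°  →  invalid

δ = 96.31°, invalid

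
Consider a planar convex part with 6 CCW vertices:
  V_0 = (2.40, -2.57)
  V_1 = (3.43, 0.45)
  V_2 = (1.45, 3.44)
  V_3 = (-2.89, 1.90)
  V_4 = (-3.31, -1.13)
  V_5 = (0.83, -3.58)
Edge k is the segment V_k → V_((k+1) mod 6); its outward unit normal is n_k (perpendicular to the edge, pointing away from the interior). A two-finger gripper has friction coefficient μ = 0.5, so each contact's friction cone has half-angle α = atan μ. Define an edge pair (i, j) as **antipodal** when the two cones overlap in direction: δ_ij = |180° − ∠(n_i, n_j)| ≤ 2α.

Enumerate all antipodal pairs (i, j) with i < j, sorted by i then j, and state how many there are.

count = 7; pairs: (0,2), (0,3), (1,3), (1,4), (2,4), (2,5), (3,5)

α = atan 0.5 = 26.57°;  2α = 53.13°
n_0 = (+0.9465, -0.3228)
n_1 = (+0.8338, +0.5521)
n_2 = (-0.3344, +0.9424)
n_3 = (-0.9905, +0.1373)
n_4 = (-0.5093, -0.8606)
n_5 = (+0.5410, -0.8410)
  (0,1): δ = 127.65°  ·
  (0,2): δ = 51.63°  ✓
  (0,3): δ = 10.94°  ✓
  (0,4): δ = 78.22°  ·
  (0,5): δ = 141.59°  ·
  (1,2): δ = 103.98°  ·
  (1,3): δ = 41.40°  ✓
  (1,4): δ = 25.87°  ✓
  (1,5): δ = 89.24°  ·
  (2,3): δ = 117.43°  ·
  (2,4): δ = 50.15°  ✓
  (2,5): δ = 13.22°  ✓
  (3,4): δ = 112.72°  ·
  (3,5): δ = 49.35°  ✓
  (4,5): δ = 116.63°  ·
antipodal pairs: 7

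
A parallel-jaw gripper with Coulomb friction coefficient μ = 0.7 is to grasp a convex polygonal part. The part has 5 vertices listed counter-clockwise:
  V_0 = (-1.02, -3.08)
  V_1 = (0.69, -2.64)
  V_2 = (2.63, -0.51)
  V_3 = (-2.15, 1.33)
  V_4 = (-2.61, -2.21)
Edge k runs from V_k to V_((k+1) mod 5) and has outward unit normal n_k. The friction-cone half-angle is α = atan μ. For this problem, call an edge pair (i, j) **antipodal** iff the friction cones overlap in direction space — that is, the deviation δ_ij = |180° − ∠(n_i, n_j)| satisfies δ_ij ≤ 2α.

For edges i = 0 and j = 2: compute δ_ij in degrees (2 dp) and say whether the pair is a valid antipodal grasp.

α = atan 0.7 = 34.99°;  2α = 69.98°
edge 0: e_0 = (+1.71, +0.44);  n_0 = (+0.2492, -0.9685)
edge 2: e_2 = (-4.78, +1.84);  n_2 = (+0.3592, +0.9332)
∠(n_0, n_2) = 144.52°
δ = |180° − 144.52°| = 35.48°
35.48° ≤ 2α = 69.98°  →  valid

δ = 35.48°, valid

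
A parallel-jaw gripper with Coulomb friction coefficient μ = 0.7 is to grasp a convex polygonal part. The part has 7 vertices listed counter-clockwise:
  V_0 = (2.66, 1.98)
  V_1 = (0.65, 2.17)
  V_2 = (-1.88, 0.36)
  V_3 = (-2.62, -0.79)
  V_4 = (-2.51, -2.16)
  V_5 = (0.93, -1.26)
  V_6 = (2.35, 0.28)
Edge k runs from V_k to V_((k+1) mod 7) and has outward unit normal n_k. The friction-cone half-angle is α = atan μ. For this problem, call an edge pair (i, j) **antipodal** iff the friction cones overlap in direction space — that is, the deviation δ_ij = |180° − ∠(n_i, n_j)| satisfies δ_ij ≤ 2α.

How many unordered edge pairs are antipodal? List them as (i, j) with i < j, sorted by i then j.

α = atan 0.7 = 34.99°;  2α = 69.98°
n_0 = (+0.0941, +0.9956)
n_1 = (-0.5818, +0.8133)
n_2 = (-0.8409, +0.5411)
n_3 = (-0.9968, -0.0800)
n_4 = (+0.2531, -0.9674)
n_5 = (+0.7352, -0.6779)
n_6 = (+0.9838, -0.1794)
  (0,1): δ = 139.02°  ·
  (0,2): δ = 117.36°  ·
  (0,3): δ = 80.01°  ·
  (0,4): δ = 20.06°  ✓
  (0,5): δ = 52.72°  ✓
  (0,6): δ = 85.07°  ·
  (1,2): δ = 158.34°  ·
  (1,3): δ = 120.99°  ·
  (1,4): δ = 20.92°  ✓
  (1,5): δ = 11.74°  ✓
  (1,6): δ = 44.08°  ✓
  (2,3): δ = 142.65°  ·
  (2,4): δ = 42.58°  ✓
  (2,5): δ = 9.92°  ✓
  (2,6): δ = 22.43°  ✓
  (3,4): δ = 79.93°  ·
  (3,5): δ = 47.27°  ✓
  (3,6): δ = 14.93°  ✓
  (4,5): δ = 147.34°  ·
  (4,6): δ = 115.00°  ·
  (5,6): δ = 147.66°  ·
antipodal pairs: 10

count = 10; pairs: (0,4), (0,5), (1,4), (1,5), (1,6), (2,4), (2,5), (2,6), (3,5), (3,6)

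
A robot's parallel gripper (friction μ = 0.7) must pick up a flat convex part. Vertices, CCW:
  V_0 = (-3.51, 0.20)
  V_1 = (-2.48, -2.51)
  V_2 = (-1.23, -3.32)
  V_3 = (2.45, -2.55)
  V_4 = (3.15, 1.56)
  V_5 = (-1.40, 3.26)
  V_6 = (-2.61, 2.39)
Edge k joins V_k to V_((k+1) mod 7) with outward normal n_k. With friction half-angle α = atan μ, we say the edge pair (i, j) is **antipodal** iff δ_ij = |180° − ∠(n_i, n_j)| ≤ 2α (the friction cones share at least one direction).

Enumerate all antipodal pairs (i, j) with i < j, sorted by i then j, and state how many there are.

count = 10; pairs: (0,3), (0,4), (1,3), (1,4), (1,5), (2,4), (2,5), (2,6), (3,5), (3,6)

α = atan 0.7 = 34.99°;  2α = 69.98°
n_0 = (-0.9348, -0.3553)
n_1 = (-0.5438, -0.8392)
n_2 = (+0.2048, -0.9788)
n_3 = (+0.9858, -0.1679)
n_4 = (+0.3500, +0.9368)
n_5 = (-0.5838, +0.8119)
n_6 = (-0.9249, +0.3801)
  (0,1): δ = 143.75°  ·
  (0,2): δ = 98.99°  ·
  (0,3): δ = 30.48°  ✓
  (0,4): δ = 48.70°  ✓
  (0,5): δ = 104.91°  ·
  (0,6): δ = 136.85°  ·
  (1,2): δ = 135.24°  ·
  (1,3): δ = 66.72°  ✓
  (1,4): δ = 12.46°  ✓
  (1,5): δ = 68.66°  ✓
  (1,6): δ = 100.60°  ·
  (2,3): δ = 111.48°  ·
  (2,4): δ = 32.31°  ✓
  (2,5): δ = 23.90°  ✓
  (2,6): δ = 55.84°  ✓
  (3,4): δ = 100.82°  ·
  (3,5): δ = 44.62°  ✓
  (3,6): δ = 12.67°  ✓
  (4,5): δ = 123.80°  ·
  (4,6): δ = 91.85°  ·
  (5,6): δ = 148.06°  ·
antipodal pairs: 10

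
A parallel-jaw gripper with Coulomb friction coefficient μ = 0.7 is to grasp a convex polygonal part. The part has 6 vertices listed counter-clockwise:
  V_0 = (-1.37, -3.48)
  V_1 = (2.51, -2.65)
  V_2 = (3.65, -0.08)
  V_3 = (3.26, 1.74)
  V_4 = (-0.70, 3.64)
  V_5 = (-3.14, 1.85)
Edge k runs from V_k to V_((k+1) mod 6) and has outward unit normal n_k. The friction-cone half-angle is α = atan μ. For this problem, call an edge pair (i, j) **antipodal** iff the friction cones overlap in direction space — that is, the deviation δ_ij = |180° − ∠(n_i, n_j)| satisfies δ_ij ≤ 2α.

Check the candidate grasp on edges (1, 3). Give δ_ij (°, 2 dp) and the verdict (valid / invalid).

α = atan 0.7 = 34.99°;  2α = 69.98°
edge 1: e_1 = (+1.14, +2.57);  n_1 = (+0.9141, -0.4055)
edge 3: e_3 = (-3.96, +1.90);  n_3 = (+0.4326, +0.9016)
∠(n_1, n_3) = 88.29°
δ = |180° − 88.29°| = 91.71°
91.71° > 2α = 69.98°  →  invalid

δ = 91.71°, invalid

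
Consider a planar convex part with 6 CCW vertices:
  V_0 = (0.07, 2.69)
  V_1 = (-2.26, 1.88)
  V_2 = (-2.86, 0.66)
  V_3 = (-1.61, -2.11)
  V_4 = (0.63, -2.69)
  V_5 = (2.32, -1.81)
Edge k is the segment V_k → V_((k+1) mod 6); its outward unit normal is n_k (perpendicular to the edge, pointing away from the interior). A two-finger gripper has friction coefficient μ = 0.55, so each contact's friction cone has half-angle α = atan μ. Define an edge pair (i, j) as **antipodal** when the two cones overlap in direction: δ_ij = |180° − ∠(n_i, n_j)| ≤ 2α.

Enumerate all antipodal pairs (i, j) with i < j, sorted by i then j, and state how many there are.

count = 6; pairs: (0,3), (0,4), (1,4), (1,5), (2,5), (3,5)

α = atan 0.55 = 28.81°;  2α = 57.62°
n_0 = (-0.3284, +0.9446)
n_1 = (-0.8973, +0.4413)
n_2 = (-0.9115, -0.4113)
n_3 = (-0.2507, -0.9681)
n_4 = (+0.4618, -0.8870)
n_5 = (+0.8944, +0.4472)
  (0,1): δ = 135.36°  ·
  (0,2): δ = 84.88°  ·
  (0,3): δ = 33.69°  ✓
  (0,4): δ = 8.34°  ✓
  (0,5): δ = 97.40°  ·
  (1,2): δ = 129.52°  ·
  (1,3): δ = 78.33°  ·
  (1,4): δ = 36.31°  ✓
  (1,5): δ = 52.75°  ✓
  (2,3): δ = 128.80°  ·
  (2,4): δ = 86.78°  ·
  (2,5): δ = 2.28°  ✓
  (3,4): δ = 137.98°  ·
  (3,5): δ = 48.92°  ✓
  (4,5): δ = 90.94°  ·
antipodal pairs: 6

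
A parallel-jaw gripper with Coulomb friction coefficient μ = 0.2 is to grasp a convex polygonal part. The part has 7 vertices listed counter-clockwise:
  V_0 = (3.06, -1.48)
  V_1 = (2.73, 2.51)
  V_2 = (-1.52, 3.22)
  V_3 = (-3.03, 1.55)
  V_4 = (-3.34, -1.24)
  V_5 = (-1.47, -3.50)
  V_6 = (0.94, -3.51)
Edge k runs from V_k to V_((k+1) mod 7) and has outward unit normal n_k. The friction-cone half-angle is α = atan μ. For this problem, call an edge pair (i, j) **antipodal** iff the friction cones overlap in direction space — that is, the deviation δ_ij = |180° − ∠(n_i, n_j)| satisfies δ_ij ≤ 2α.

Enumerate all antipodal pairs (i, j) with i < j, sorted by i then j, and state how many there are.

count = 3; pairs: (0,3), (1,5), (2,6)

α = atan 0.2 = 11.31°;  2α = 22.62°
n_0 = (+0.9966, +0.0824)
n_1 = (+0.1648, +0.9863)
n_2 = (-0.7417, +0.6707)
n_3 = (-0.9939, +0.1104)
n_4 = (-0.7705, -0.6375)
n_5 = (-0.0041, -1.0000)
n_6 = (+0.6916, -0.7223)
  (0,1): δ = 104.21°  ·
  (0,2): δ = 46.85°  ·
  (0,3): δ = 11.07°  ✓
  (0,4): δ = 34.88°  ·
  (0,5): δ = 85.03°  ·
  (0,6): δ = 129.03°  ·
  (1,2): δ = 122.64°  ·
  (1,3): δ = 86.86°  ·
  (1,4): δ = 40.91°  ·
  (1,5): δ = 9.25°  ✓
  (1,6): δ = 53.24°  ·
  (2,3): δ = 144.22°  ·
  (2,4): δ = 98.27°  ·
  (2,5): δ = 48.12°  ·
  (2,6): δ = 4.12°  ✓
  (3,4): δ = 134.05°  ·
  (3,5): δ = 83.90°  ·
  (3,6): δ = 39.90°  ·
  (4,5): δ = 129.84°  ·
  (4,6): δ = 85.85°  ·
  (5,6): δ = 136.00°  ·
antipodal pairs: 3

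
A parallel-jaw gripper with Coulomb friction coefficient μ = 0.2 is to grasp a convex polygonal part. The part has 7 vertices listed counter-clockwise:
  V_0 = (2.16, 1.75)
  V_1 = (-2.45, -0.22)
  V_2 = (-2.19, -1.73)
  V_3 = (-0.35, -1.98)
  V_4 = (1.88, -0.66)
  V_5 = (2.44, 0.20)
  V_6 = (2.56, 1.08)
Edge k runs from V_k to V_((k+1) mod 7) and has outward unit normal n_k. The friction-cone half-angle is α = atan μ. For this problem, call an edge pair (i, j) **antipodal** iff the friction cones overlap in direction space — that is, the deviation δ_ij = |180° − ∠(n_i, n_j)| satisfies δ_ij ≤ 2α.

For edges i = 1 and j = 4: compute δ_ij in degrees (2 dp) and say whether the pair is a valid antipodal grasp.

α = atan 0.2 = 11.31°;  2α = 22.62°
edge 1: e_1 = (+0.26, -1.51);  n_1 = (-0.9855, -0.1697)
edge 4: e_4 = (+0.56, +0.86);  n_4 = (+0.8380, -0.5457)
∠(n_1, n_4) = 137.16°
δ = |180° − 137.16°| = 42.84°
42.84° > 2α = 22.62°  →  invalid

δ = 42.84°, invalid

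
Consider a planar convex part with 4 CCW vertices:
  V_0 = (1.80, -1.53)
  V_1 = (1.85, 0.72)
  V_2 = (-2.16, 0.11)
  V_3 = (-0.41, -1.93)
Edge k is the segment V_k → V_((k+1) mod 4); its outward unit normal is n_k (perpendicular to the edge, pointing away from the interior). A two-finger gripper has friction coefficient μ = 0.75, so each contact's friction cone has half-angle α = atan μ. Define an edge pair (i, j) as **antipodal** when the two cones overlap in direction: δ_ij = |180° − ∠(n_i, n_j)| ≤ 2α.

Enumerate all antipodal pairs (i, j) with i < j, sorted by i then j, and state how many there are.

α = atan 0.75 = 36.87°;  2α = 73.74°
n_0 = (+0.9998, -0.0222)
n_1 = (-0.1504, +0.9886)
n_2 = (-0.7590, -0.6511)
n_3 = (+0.1781, -0.9840)
  (0,1): δ = 80.08°  ·
  (0,2): δ = 41.90°  ✓
  (0,3): δ = 101.53°  ·
  (1,2): δ = 58.03°  ✓
  (1,3): δ = 1.61°  ✓
  (2,3): δ = 120.37°  ·
antipodal pairs: 3

count = 3; pairs: (0,2), (1,2), (1,3)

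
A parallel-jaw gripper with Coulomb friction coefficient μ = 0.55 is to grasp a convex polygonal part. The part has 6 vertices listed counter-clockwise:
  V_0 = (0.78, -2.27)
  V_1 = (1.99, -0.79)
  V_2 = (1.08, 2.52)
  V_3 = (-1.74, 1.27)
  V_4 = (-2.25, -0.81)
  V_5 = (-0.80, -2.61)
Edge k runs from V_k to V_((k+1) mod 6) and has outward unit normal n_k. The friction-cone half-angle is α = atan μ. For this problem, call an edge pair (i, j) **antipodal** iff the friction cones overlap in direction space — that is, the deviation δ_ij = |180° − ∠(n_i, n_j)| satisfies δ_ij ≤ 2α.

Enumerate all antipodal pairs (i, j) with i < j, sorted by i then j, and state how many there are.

α = atan 0.55 = 28.81°;  2α = 57.62°
n_0 = (+0.7742, -0.6330)
n_1 = (+0.9642, +0.2651)
n_2 = (-0.4052, +0.9142)
n_3 = (-0.9712, +0.2381)
n_4 = (-0.7788, -0.6273)
n_5 = (+0.2104, -0.9776)
  (0,1): δ = 125.36°  ·
  (0,2): δ = 26.83°  ✓
  (0,3): δ = 25.49°  ✓
  (0,4): δ = 78.12°  ·
  (0,5): δ = 141.41°  ·
  (1,2): δ = 81.47°  ·
  (1,3): δ = 29.15°  ✓
  (1,4): δ = 23.48°  ✓
  (1,5): δ = 86.77°  ·
  (2,3): δ = 127.68°  ·
  (2,4): δ = 75.05°  ·
  (2,5): δ = 11.76°  ✓
  (3,4): δ = 127.37°  ·
  (3,5): δ = 64.08°  ·
  (4,5): δ = 116.71°  ·
antipodal pairs: 5

count = 5; pairs: (0,2), (0,3), (1,3), (1,4), (2,5)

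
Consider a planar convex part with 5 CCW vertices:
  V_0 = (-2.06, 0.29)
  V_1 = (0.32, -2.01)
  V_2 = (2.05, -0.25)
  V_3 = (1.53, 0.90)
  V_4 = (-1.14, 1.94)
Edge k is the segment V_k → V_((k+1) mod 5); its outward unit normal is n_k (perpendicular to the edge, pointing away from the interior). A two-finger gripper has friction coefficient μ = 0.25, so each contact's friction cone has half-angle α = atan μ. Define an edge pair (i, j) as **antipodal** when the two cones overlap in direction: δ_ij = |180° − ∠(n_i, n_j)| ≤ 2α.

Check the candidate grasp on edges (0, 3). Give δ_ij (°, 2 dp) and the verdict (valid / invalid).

α = atan 0.25 = 14.04°;  2α = 28.07°
edge 0: e_0 = (+2.38, -2.30);  n_0 = (-0.6949, -0.7191)
edge 3: e_3 = (-2.67, +1.04);  n_3 = (+0.3630, +0.9318)
∠(n_0, n_3) = 157.26°
δ = |180° − 157.26°| = 22.74°
22.74° ≤ 2α = 28.07°  →  valid

δ = 22.74°, valid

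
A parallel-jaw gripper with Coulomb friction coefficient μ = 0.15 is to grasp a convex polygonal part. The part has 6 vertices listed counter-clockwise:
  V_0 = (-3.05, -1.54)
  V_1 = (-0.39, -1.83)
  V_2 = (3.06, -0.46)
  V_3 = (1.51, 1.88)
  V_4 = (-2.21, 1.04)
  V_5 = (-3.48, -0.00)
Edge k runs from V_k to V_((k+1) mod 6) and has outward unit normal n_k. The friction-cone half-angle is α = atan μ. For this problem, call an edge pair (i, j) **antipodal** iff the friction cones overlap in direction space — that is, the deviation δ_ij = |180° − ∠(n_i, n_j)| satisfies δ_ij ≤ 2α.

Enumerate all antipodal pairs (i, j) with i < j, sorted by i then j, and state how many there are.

count = 1; pairs: (1,3)

α = atan 0.15 = 8.53°;  2α = 17.06°
n_0 = (-0.1084, -0.9941)
n_1 = (+0.3691, -0.9294)
n_2 = (+0.8337, +0.5522)
n_3 = (-0.2203, +0.9754)
n_4 = (-0.6336, +0.7737)
n_5 = (-0.9632, -0.2689)
  (0,1): δ = 152.12°  ·
  (0,2): δ = 50.26°  ·
  (0,3): δ = 18.95°  ·
  (0,4): δ = 45.54°  ·
  (0,5): δ = 111.82°  ·
  (1,2): δ = 78.14°  ·
  (1,3): δ = 8.93°  ✓
  (1,4): δ = 17.66°  ·
  (1,5): δ = 83.94°  ·
  (2,3): δ = 110.80°  ·
  (2,4): δ = 84.21°  ·
  (2,5): δ = 17.92°  ·
  (3,4): δ = 153.41°  ·
  (3,5): δ = 87.12°  ·
  (4,5): δ = 113.71°  ·
antipodal pairs: 1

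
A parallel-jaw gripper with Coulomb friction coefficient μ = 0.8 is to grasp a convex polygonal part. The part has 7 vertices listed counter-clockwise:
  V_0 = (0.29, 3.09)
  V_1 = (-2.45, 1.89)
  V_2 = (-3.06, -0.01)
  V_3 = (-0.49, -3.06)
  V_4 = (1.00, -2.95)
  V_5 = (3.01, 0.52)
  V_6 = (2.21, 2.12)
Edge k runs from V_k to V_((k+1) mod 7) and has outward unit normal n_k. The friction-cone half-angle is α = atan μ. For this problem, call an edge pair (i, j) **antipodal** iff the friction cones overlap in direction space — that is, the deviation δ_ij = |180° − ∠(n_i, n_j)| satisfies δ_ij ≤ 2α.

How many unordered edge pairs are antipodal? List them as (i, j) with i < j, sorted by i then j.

count = 11; pairs: (0,2), (0,3), (0,4), (1,3), (1,4), (1,5), (2,4), (2,5), (2,6), (3,5), (3,6)

α = atan 0.8 = 38.66°;  2α = 77.32°
n_0 = (-0.4012, +0.9160)
n_1 = (-0.9521, +0.3057)
n_2 = (-0.7647, -0.6444)
n_3 = (+0.0736, -0.9973)
n_4 = (+0.8653, -0.5012)
n_5 = (+0.8944, +0.4472)
n_6 = (+0.4509, +0.8926)
  (0,1): δ = 131.45°  ·
  (0,2): δ = 73.53°  ✓
  (0,3): δ = 19.43°  ✓
  (0,4): δ = 36.27°  ✓
  (0,5): δ = 92.91°  ·
  (0,6): δ = 129.55°  ·
  (1,2): δ = 122.08°  ·
  (1,3): δ = 67.98°  ✓
  (1,4): δ = 12.28°  ✓
  (1,5): δ = 44.36°  ✓
  (1,6): δ = 81.00°  ·
  (2,3): δ = 125.90°  ·
  (2,4): δ = 70.20°  ✓
  (2,5): δ = 13.55°  ✓
  (2,6): δ = 23.08°  ✓
  (3,4): δ = 124.30°  ·
  (3,5): δ = 67.66°  ✓
  (3,6): δ = 31.03°  ✓
  (4,5): δ = 123.35°  ·
  (4,6): δ = 86.72°  ·
  (5,6): δ = 143.37°  ·
antipodal pairs: 11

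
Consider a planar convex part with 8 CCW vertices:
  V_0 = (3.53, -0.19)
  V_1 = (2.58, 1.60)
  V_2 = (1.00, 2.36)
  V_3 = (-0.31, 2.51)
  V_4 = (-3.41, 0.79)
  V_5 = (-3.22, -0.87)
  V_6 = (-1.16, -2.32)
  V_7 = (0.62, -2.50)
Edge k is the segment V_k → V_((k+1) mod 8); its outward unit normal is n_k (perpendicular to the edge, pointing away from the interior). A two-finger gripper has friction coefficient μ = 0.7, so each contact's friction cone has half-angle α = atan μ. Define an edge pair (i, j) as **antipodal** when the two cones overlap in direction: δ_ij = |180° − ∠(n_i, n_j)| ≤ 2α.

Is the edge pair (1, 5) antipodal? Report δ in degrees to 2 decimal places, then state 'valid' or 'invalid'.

δ = 9.45°, valid

α = atan 0.7 = 34.99°;  2α = 69.98°
edge 1: e_1 = (-1.58, +0.76);  n_1 = (+0.4335, +0.9012)
edge 5: e_5 = (+2.06, -1.45);  n_5 = (-0.5756, -0.8177)
∠(n_1, n_5) = 170.55°
δ = |180° − 170.55°| = 9.45°
9.45° ≤ 2α = 69.98°  →  valid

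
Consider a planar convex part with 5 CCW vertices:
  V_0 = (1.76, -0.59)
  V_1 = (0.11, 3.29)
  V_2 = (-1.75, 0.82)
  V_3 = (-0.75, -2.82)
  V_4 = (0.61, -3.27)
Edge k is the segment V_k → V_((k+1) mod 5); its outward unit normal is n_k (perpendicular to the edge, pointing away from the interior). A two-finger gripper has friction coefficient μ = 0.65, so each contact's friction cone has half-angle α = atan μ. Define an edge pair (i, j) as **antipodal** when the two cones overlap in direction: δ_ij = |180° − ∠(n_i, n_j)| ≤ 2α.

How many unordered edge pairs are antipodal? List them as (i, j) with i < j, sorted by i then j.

α = atan 0.65 = 33.02°;  2α = 66.05°
n_0 = (+0.9202, +0.3913)
n_1 = (-0.7988, +0.6016)
n_2 = (-0.9643, -0.2649)
n_3 = (-0.3141, -0.9494)
n_4 = (+0.9190, -0.3943)
  (0,1): δ = 60.02°  ✓
  (0,2): δ = 7.68°  ✓
  (0,3): δ = 48.65°  ✓
  (0,4): δ = 133.74°  ·
  (1,2): δ = 127.66°  ·
  (1,3): δ = 71.33°  ·
  (1,4): δ = 13.76°  ✓
  (2,3): δ = 123.67°  ·
  (2,4): δ = 38.59°  ✓
  (3,4): δ = 94.92°  ·
antipodal pairs: 5

count = 5; pairs: (0,1), (0,2), (0,3), (1,4), (2,4)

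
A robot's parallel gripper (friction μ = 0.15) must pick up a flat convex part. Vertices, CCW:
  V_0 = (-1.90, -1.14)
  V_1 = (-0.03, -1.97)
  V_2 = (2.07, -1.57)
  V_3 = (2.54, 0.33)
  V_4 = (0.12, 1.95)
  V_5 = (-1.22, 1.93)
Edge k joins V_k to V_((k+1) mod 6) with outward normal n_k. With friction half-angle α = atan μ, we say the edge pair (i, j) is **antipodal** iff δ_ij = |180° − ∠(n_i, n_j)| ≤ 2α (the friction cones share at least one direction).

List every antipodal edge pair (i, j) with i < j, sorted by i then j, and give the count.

α = atan 0.15 = 8.53°;  2α = 17.06°
n_0 = (-0.4057, -0.9140)
n_1 = (+0.1871, -0.9823)
n_2 = (+0.9707, -0.2401)
n_3 = (+0.5563, +0.8310)
n_4 = (-0.0149, +0.9999)
n_5 = (-0.9763, +0.2163)
  (0,1): δ = 145.28°  ·
  (0,2): δ = 79.96°  ·
  (0,3): δ = 9.87°  ✓
  (0,4): δ = 24.79°  ·
  (0,5): δ = 101.44°  ·
  (1,2): δ = 114.68°  ·
  (1,3): δ = 44.58°  ·
  (1,4): δ = 9.93°  ✓
  (1,5): δ = 66.73°  ·
  (2,3): δ = 109.90°  ·
  (2,4): δ = 75.25°  ·
  (2,5): δ = 1.40°  ✓
  (3,4): δ = 145.35°  ·
  (3,5): δ = 68.69°  ·
  (4,5): δ = 103.34°  ·
antipodal pairs: 3

count = 3; pairs: (0,3), (1,4), (2,5)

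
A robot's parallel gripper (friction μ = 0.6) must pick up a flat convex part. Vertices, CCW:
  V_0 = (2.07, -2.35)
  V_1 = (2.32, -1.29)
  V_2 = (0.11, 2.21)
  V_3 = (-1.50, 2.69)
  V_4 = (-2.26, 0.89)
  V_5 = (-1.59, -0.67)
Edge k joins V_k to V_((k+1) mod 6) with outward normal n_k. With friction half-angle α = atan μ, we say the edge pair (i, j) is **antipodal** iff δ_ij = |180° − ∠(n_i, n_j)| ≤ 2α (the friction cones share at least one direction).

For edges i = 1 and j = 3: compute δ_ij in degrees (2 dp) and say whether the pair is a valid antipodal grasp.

δ = 55.16°, valid

α = atan 0.6 = 30.96°;  2α = 61.93°
edge 1: e_1 = (-2.21, +3.50);  n_1 = (+0.8455, +0.5339)
edge 3: e_3 = (-0.76, -1.80);  n_3 = (-0.9212, +0.3890)
∠(n_1, n_3) = 124.84°
δ = |180° − 124.84°| = 55.16°
55.16° ≤ 2α = 61.93°  →  valid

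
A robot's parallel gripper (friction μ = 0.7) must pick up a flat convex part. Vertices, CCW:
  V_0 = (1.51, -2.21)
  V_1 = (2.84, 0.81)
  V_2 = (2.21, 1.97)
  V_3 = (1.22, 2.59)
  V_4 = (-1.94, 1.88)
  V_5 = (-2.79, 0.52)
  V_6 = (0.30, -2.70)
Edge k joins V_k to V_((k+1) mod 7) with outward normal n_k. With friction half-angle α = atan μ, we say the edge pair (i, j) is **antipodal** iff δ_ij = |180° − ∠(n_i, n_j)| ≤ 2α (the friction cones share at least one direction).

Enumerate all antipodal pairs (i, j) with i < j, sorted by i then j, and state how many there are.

count = 10; pairs: (0,3), (0,4), (0,5), (1,4), (1,5), (2,5), (2,6), (3,5), (3,6), (4,6)

α = atan 0.7 = 34.99°;  2α = 69.98°
n_0 = (+0.9152, -0.4030)
n_1 = (+0.8788, +0.4773)
n_2 = (+0.5308, +0.8475)
n_3 = (-0.2192, +0.9757)
n_4 = (-0.8480, +0.5300)
n_5 = (-0.7215, -0.6924)
n_6 = (+0.3753, -0.9269)
  (0,1): δ = 127.72°  ·
  (0,2): δ = 98.29°  ·
  (0,3): δ = 53.57°  ✓
  (0,4): δ = 8.24°  ✓
  (0,5): δ = 67.59°  ✓
  (0,6): δ = 135.81°  ·
  (1,2): δ = 150.56°  ·
  (1,3): δ = 105.84°  ·
  (1,4): δ = 60.51°  ✓
  (1,5): δ = 15.31°  ✓
  (1,6): δ = 83.54°  ·
  (2,3): δ = 135.28°  ·
  (2,4): δ = 89.95°  ·
  (2,5): δ = 14.12°  ✓
  (2,6): δ = 54.10°  ✓
  (3,4): δ = 134.67°  ·
  (3,5): δ = 58.84°  ✓
  (3,6): δ = 9.38°  ✓
  (4,5): δ = 104.17°  ·
  (4,6): δ = 35.95°  ✓
  (5,6): δ = 111.77°  ·
antipodal pairs: 10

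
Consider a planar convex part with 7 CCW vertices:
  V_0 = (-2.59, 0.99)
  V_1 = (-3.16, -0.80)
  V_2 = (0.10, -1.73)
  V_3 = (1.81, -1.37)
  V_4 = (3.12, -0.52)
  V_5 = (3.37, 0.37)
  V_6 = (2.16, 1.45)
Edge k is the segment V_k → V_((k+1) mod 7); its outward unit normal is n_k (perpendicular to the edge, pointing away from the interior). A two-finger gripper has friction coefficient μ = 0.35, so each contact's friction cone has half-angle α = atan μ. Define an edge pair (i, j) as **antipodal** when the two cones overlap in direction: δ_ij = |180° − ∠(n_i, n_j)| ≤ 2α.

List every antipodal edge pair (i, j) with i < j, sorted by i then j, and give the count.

count = 5; pairs: (0,4), (1,5), (1,6), (2,6), (3,6)

α = atan 0.35 = 19.29°;  2α = 38.58°
n_0 = (-0.9529, +0.3034)
n_1 = (-0.2743, -0.9616)
n_2 = (+0.2060, -0.9785)
n_3 = (+0.5443, -0.8389)
n_4 = (+0.9627, -0.2704)
n_5 = (+0.6659, +0.7460)
n_6 = (-0.0964, +0.9953)
  (0,1): δ = 88.26°  ·
  (0,2): δ = 60.45°  ·
  (0,3): δ = 39.36°  ·
  (0,4): δ = 1.97°  ✓
  (0,5): δ = 65.91°  ·
  (0,6): δ = 113.19°  ·
  (1,2): δ = 152.19°  ·
  (1,3): δ = 131.10°  ·
  (1,4): δ = 89.77°  ·
  (1,5): δ = 25.83°  ✓
  (1,6): δ = 21.45°  ✓
  (2,3): δ = 158.91°  ·
  (2,4): δ = 117.58°  ·
  (2,5): δ = 53.64°  ·
  (2,6): δ = 6.36°  ✓
  (3,4): δ = 138.67°  ·
  (3,5): δ = 74.73°  ·
  (3,6): δ = 27.45°  ✓
  (4,5): δ = 116.06°  ·
  (4,6): δ = 68.78°  ·
  (5,6): δ = 132.72°  ·
antipodal pairs: 5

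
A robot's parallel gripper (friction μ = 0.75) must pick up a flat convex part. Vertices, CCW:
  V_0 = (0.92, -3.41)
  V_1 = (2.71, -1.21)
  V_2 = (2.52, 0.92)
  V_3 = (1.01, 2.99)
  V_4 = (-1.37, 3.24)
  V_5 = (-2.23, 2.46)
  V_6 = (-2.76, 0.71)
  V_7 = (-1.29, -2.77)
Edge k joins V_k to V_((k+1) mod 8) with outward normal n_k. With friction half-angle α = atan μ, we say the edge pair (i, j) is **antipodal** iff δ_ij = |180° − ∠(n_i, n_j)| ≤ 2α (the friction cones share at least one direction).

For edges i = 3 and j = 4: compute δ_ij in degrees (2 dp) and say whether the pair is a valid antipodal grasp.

α = atan 0.75 = 36.87°;  2α = 73.74°
edge 3: e_3 = (-2.38, +0.25);  n_3 = (+0.1045, +0.9945)
edge 4: e_4 = (-0.86, -0.78);  n_4 = (-0.6718, +0.7407)
∠(n_3, n_4) = 48.20°
δ = |180° − 48.20°| = 131.80°
131.80° > 2α = 73.74°  →  invalid

δ = 131.80°, invalid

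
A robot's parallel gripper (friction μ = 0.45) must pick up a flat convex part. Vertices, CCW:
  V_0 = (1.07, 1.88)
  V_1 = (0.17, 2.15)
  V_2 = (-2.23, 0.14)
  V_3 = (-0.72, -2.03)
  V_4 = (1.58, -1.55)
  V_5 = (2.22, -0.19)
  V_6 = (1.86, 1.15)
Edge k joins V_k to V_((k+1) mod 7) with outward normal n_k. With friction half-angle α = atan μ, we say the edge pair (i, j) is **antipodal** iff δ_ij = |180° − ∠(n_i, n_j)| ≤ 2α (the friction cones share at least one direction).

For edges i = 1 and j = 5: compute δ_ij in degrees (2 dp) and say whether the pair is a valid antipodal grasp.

α = atan 0.45 = 24.23°;  2α = 48.46°
edge 1: e_1 = (-2.40, -2.01);  n_1 = (-0.6421, +0.7666)
edge 5: e_5 = (-0.36, +1.34);  n_5 = (+0.9658, +0.2595)
∠(n_1, n_5) = 114.91°
δ = |180° − 114.91°| = 65.09°
65.09° > 2α = 48.46°  →  invalid

δ = 65.09°, invalid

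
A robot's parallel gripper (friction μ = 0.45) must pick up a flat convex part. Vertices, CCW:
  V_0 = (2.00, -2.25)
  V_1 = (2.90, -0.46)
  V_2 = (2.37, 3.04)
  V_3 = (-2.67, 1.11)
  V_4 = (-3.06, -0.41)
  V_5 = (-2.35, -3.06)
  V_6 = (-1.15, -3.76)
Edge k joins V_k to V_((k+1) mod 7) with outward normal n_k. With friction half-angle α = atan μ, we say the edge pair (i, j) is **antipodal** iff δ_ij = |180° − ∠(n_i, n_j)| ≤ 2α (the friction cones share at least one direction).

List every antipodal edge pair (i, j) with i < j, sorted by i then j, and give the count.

α = atan 0.45 = 24.23°;  2α = 48.46°
n_0 = (+0.8934, -0.4492)
n_1 = (+0.9887, +0.1497)
n_2 = (-0.3576, +0.9339)
n_3 = (-0.9686, +0.2485)
n_4 = (-0.9659, -0.2588)
n_5 = (-0.5039, -0.8638)
n_6 = (+0.4323, -0.9017)
  (0,1): δ = 144.70°  ·
  (0,2): δ = 42.35°  ✓
  (0,3): δ = 12.30°  ✓
  (0,4): δ = 41.69°  ✓
  (0,5): δ = 86.44°  ·
  (0,6): δ = 142.30°  ·
  (1,2): δ = 77.66°  ·
  (1,3): δ = 23.00°  ✓
  (1,4): δ = 6.39°  ✓
  (1,5): δ = 51.13°  ·
  (1,6): δ = 107.00°  ·
  (2,3): δ = 125.34°  ·
  (2,4): δ = 95.95°  ·
  (2,5): δ = 51.21°  ·
  (2,6): δ = 4.66°  ✓
  (3,4): δ = 150.61°  ·
  (3,5): δ = 105.87°  ·
  (3,6): δ = 50.00°  ·
  (4,5): δ = 135.26°  ·
  (4,6): δ = 79.39°  ·
  (5,6): δ = 124.13°  ·
antipodal pairs: 6

count = 6; pairs: (0,2), (0,3), (0,4), (1,3), (1,4), (2,6)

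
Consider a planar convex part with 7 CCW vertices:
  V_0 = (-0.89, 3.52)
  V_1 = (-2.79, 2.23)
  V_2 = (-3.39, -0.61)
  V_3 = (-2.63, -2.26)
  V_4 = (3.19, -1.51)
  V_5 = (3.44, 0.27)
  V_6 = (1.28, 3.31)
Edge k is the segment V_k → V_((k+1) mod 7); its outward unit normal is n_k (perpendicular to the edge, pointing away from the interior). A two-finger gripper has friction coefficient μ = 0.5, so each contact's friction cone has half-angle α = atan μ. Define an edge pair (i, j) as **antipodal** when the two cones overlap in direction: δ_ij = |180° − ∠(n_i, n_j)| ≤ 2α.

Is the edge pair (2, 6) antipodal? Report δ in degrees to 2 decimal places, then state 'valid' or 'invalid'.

α = atan 0.5 = 26.57°;  2α = 53.13°
edge 2: e_2 = (+0.76, -1.65);  n_2 = (-0.9083, -0.4184)
edge 6: e_6 = (-2.17, +0.21);  n_6 = (+0.0963, +0.9954)
∠(n_2, n_6) = 120.26°
δ = |180° − 120.26°| = 59.74°
59.74° > 2α = 53.13°  →  invalid

δ = 59.74°, invalid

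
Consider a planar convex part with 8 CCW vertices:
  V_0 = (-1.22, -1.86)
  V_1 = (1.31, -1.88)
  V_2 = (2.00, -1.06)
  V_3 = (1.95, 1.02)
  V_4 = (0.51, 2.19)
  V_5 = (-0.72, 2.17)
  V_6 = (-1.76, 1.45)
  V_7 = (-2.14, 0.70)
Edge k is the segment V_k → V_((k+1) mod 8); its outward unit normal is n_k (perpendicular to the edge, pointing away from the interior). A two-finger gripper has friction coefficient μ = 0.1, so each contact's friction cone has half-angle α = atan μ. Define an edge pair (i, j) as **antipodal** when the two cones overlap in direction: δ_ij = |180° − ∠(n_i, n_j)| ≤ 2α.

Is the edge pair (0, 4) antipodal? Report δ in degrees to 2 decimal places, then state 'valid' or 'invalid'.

δ = 1.38°, valid

α = atan 0.1 = 5.71°;  2α = 11.42°
edge 0: e_0 = (+2.53, -0.02);  n_0 = (-0.0079, -1.0000)
edge 4: e_4 = (-1.23, -0.02);  n_4 = (-0.0163, +0.9999)
∠(n_0, n_4) = 178.62°
δ = |180° − 178.62°| = 1.38°
1.38° ≤ 2α = 11.42°  →  valid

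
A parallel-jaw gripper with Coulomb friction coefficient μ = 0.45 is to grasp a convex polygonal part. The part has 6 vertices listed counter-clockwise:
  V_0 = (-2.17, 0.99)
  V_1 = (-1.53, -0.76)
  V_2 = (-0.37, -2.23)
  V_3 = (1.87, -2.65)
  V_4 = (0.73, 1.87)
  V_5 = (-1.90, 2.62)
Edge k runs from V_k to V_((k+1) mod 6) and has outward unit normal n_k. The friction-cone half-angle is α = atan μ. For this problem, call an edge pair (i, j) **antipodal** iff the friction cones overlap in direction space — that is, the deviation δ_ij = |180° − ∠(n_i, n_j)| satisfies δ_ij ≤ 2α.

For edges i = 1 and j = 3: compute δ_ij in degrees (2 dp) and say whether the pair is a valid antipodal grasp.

α = atan 0.45 = 24.23°;  2α = 48.46°
edge 1: e_1 = (+1.16, -1.47);  n_1 = (-0.7850, -0.6195)
edge 3: e_3 = (-1.14, +4.52);  n_3 = (+0.9696, +0.2446)
∠(n_1, n_3) = 155.88°
δ = |180° − 155.88°| = 24.12°
24.12° ≤ 2α = 48.46°  →  valid

δ = 24.12°, valid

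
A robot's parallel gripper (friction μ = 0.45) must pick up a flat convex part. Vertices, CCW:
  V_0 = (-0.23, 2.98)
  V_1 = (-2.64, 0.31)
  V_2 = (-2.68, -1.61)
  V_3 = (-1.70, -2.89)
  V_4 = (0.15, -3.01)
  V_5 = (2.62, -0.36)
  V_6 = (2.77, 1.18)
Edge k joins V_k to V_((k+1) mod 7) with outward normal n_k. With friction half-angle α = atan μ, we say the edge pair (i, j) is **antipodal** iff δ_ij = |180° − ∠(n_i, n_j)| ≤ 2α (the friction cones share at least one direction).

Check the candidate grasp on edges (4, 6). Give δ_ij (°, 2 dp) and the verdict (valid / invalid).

δ = 77.98°, invalid

α = atan 0.45 = 24.23°;  2α = 48.46°
edge 4: e_4 = (+2.47, +2.65);  n_4 = (+0.7315, -0.6818)
edge 6: e_6 = (-3.00, +1.80);  n_6 = (+0.5145, +0.8575)
∠(n_4, n_6) = 102.02°
δ = |180° − 102.02°| = 77.98°
77.98° > 2α = 48.46°  →  invalid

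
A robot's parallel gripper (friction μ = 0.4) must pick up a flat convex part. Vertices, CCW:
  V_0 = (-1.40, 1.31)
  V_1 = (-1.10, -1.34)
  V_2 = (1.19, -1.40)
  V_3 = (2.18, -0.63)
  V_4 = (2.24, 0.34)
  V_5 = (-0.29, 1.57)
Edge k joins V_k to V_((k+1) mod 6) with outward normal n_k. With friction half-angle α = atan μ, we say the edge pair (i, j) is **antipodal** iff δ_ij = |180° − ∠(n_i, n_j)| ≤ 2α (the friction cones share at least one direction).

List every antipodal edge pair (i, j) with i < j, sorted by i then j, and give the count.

count = 4; pairs: (0,3), (1,4), (1,5), (2,5)

α = atan 0.4 = 21.80°;  2α = 43.60°
n_0 = (-0.9937, -0.1125)
n_1 = (-0.0262, -0.9997)
n_2 = (+0.6139, -0.7894)
n_3 = (+0.9981, -0.0617)
n_4 = (+0.4372, +0.8993)
n_5 = (-0.2281, +0.9736)
  (0,1): δ = 97.96°  ·
  (0,2): δ = 58.58°  ·
  (0,3): δ = 10.00°  ✓
  (0,4): δ = 57.61°  ·
  (0,5): δ = 96.72°  ·
  (1,2): δ = 140.62°  ·
  (1,3): δ = 92.04°  ·
  (1,4): δ = 24.43°  ✓
  (1,5): δ = 14.68°  ✓
  (2,3): δ = 131.41°  ·
  (2,4): δ = 63.80°  ·
  (2,5): δ = 24.69°  ✓
  (3,4): δ = 112.39°  ·
  (3,5): δ = 73.28°  ·
  (4,5): δ = 140.89°  ·
antipodal pairs: 4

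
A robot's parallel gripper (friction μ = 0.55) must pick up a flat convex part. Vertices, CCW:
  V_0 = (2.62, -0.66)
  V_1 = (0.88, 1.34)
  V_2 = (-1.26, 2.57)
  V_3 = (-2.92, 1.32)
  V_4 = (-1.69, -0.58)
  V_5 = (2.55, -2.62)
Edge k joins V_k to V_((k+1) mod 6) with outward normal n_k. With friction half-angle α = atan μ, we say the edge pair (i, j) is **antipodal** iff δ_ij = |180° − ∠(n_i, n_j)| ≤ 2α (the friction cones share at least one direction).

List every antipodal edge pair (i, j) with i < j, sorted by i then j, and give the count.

α = atan 0.55 = 28.81°;  2α = 57.62°
n_0 = (+0.7544, +0.6564)
n_1 = (+0.4983, +0.8670)
n_2 = (-0.6015, +0.7988)
n_3 = (-0.8395, -0.5434)
n_4 = (-0.4336, -0.9011)
n_5 = (+0.9994, -0.0357)
  (0,1): δ = 160.91°  ·
  (0,2): δ = 94.04°  ·
  (0,3): δ = 8.11°  ✓
  (0,4): δ = 23.28°  ✓
  (0,5): δ = 136.93°  ·
  (1,2): δ = 113.13°  ·
  (1,3): δ = 27.19°  ✓
  (1,4): δ = 4.20°  ✓
  (1,5): δ = 117.84°  ·
  (2,3): δ = 94.06°  ·
  (2,4): δ = 62.67°  ·
  (2,5): δ = 50.97°  ✓
  (3,4): δ = 148.61°  ·
  (3,5): δ = 34.96°  ✓
  (4,5): δ = 66.35°  ·
antipodal pairs: 6

count = 6; pairs: (0,3), (0,4), (1,3), (1,4), (2,5), (3,5)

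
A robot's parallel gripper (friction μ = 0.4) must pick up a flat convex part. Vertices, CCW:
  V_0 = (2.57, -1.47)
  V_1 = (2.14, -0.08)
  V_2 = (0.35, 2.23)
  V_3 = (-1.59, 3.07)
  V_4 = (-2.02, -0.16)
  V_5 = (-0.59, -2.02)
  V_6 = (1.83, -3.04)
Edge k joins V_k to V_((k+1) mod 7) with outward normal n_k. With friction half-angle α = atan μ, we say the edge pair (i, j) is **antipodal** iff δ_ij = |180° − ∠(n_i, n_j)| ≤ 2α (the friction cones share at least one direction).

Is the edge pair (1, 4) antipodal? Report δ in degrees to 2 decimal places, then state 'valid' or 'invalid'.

α = atan 0.4 = 21.80°;  2α = 43.60°
edge 1: e_1 = (-1.79, +2.31);  n_1 = (+0.7905, +0.6125)
edge 4: e_4 = (+1.43, -1.86);  n_4 = (-0.7928, -0.6095)
∠(n_1, n_4) = 179.78°
δ = |180° − 179.78°| = 0.22°
0.22° ≤ 2α = 43.60°  →  valid

δ = 0.22°, valid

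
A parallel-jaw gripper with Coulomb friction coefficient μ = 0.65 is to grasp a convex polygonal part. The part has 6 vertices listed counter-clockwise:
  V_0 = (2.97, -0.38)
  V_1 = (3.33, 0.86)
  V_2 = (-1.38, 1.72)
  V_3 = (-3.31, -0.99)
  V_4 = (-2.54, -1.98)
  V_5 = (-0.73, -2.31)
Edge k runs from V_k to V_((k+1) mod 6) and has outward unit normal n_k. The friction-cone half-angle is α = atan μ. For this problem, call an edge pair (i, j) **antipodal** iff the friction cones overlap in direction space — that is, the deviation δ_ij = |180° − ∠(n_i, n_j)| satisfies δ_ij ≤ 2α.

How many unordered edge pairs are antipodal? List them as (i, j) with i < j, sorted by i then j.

count = 7; pairs: (0,2), (0,3), (1,3), (1,4), (1,5), (2,4), (2,5)

α = atan 0.65 = 33.02°;  2α = 66.05°
n_0 = (+0.9603, -0.2788)
n_1 = (+0.1796, +0.9837)
n_2 = (-0.8145, +0.5801)
n_3 = (-0.7894, -0.6139)
n_4 = (-0.1794, -0.9838)
n_5 = (+0.4625, -0.8866)
  (0,1): δ = 84.16°  ·
  (0,2): δ = 19.27°  ✓
  (0,3): δ = 54.06°  ✓
  (0,4): δ = 95.86°  ·
  (0,5): δ = 133.74°  ·
  (1,2): δ = 115.11°  ·
  (1,3): δ = 41.78°  ✓
  (1,4): δ = 0.01°  ✓
  (1,5): δ = 37.90°  ✓
  (2,3): δ = 106.67°  ·
  (2,4): δ = 64.88°  ✓
  (2,5): δ = 26.99°  ✓
  (3,4): δ = 138.21°  ·
  (3,5): δ = 100.33°  ·
  (4,5): δ = 142.12°  ·
antipodal pairs: 7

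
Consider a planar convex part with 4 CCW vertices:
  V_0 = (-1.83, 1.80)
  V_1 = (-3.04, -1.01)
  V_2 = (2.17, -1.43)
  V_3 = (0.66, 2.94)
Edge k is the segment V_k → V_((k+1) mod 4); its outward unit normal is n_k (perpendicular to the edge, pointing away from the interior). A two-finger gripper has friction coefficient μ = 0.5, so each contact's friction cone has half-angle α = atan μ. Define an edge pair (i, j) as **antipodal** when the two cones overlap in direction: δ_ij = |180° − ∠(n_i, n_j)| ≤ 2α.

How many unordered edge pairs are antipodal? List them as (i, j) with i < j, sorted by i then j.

count = 2; pairs: (0,2), (1,3)

α = atan 0.5 = 26.57°;  2α = 53.13°
n_0 = (-0.9185, +0.3955)
n_1 = (-0.0804, -0.9968)
n_2 = (+0.9452, +0.3266)
n_3 = (-0.4163, +0.9092)
  (0,1): δ = 71.31°  ·
  (0,2): δ = 42.36°  ✓
  (0,3): δ = 137.90°  ·
  (1,2): δ = 66.33°  ·
  (1,3): δ = 29.21°  ✓
  (2,3): δ = 84.46°  ·
antipodal pairs: 2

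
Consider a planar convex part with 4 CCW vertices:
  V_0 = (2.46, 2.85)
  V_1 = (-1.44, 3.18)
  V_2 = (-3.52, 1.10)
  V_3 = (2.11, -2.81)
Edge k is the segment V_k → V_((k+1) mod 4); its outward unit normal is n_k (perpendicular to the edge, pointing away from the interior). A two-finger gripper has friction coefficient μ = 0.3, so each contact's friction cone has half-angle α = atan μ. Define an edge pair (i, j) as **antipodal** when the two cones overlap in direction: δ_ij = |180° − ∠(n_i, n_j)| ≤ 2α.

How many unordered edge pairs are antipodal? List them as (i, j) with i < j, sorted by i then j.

count = 1; pairs: (0,2)

α = atan 0.3 = 16.70°;  2α = 33.40°
n_0 = (+0.0843, +0.9964)
n_1 = (-0.7071, +0.7071)
n_2 = (-0.5704, -0.8214)
n_3 = (+0.9981, -0.0617)
  (0,1): δ = 130.16°  ·
  (0,2): δ = 29.94°  ✓
  (0,3): δ = 91.30°  ·
  (1,2): δ = 79.78°  ·
  (1,3): δ = 41.46°  ·
  (2,3): δ = 58.76°  ·
antipodal pairs: 1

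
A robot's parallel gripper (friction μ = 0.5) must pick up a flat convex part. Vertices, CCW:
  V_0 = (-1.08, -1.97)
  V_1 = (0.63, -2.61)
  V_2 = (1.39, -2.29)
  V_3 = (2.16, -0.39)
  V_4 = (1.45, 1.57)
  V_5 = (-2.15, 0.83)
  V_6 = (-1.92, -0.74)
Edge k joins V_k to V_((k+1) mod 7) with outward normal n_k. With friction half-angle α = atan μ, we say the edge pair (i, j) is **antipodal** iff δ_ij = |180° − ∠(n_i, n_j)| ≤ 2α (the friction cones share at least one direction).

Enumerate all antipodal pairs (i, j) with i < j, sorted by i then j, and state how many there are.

α = atan 0.5 = 26.57°;  2α = 53.13°
n_0 = (-0.3505, -0.9366)
n_1 = (+0.3881, -0.9216)
n_2 = (+0.9268, -0.3756)
n_3 = (+0.9402, +0.3406)
n_4 = (-0.2013, +0.9795)
n_5 = (-0.9894, -0.1449)
n_6 = (-0.8258, -0.5640)
  (0,1): δ = 136.65°  ·
  (0,2): δ = 91.54°  ·
  (0,3): δ = 49.57°  ✓
  (0,4): δ = 32.13°  ✓
  (0,5): δ = 118.85°  ·
  (0,6): δ = 144.85°  ·
  (1,2): δ = 134.89°  ·
  (1,3): δ = 92.92°  ·
  (1,4): δ = 11.22°  ✓
  (1,5): δ = 75.50°  ·
  (1,6): δ = 101.50°  ·
  (2,3): δ = 138.03°  ·
  (2,4): δ = 56.32°  ·
  (2,5): δ = 30.40°  ✓
  (2,6): δ = 56.39°  ·
  (3,4): δ = 98.30°  ·
  (3,5): δ = 11.58°  ✓
  (3,6): δ = 14.42°  ✓
  (4,5): δ = 93.28°  ·
  (4,6): δ = 67.29°  ·
  (5,6): δ = 154.00°  ·
antipodal pairs: 6

count = 6; pairs: (0,3), (0,4), (1,4), (2,5), (3,5), (3,6)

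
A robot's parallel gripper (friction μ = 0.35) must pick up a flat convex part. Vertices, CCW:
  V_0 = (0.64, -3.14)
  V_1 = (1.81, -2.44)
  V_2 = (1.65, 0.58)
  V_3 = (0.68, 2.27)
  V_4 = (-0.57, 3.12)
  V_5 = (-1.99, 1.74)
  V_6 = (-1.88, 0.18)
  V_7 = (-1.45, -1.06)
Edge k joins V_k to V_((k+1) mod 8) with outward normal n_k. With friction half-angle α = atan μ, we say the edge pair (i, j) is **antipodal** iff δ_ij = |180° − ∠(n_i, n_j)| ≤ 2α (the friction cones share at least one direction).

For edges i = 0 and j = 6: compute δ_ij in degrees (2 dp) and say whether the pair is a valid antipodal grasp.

δ = 78.23°, invalid

α = atan 0.35 = 19.29°;  2α = 38.58°
edge 0: e_0 = (+1.17, +0.70);  n_0 = (+0.5134, -0.8581)
edge 6: e_6 = (+0.43, -1.24);  n_6 = (-0.9448, -0.3276)
∠(n_0, n_6) = 101.77°
δ = |180° − 101.77°| = 78.23°
78.23° > 2α = 38.58°  →  invalid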